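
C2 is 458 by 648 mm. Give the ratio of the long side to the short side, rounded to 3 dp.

648 / 458 = 1.415
Matches √2 ≈ 1.414 — the ISO 216 defining ratio.

1.415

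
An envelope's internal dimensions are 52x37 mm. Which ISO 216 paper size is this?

Aspect ratio 52/37 ≈ 1.405 — close to the ISO √2 ≈ 1.414.
In the A-series (A0 area = 1 m²): A9 = 37 × 52 mm.

A9 (37 × 52 mm)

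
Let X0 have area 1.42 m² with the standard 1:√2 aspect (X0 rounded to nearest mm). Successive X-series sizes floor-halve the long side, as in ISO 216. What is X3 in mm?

354 × 501 mm

Let X0's short side be w mm. w · w√2 = 1.42 m² = 1,420,000 mm², so w ≈ 1002.0 mm and w√2 ≈ 1417.1 mm → X0 = 1002 × 1417 mm.
X1: ⌊1417/2⌋ × 1002 = 708 × 1002 mm
X2: ⌊1002/2⌋ × 708 = 501 × 708 mm
X3: ⌊708/2⌋ × 501 = 354 × 501 mm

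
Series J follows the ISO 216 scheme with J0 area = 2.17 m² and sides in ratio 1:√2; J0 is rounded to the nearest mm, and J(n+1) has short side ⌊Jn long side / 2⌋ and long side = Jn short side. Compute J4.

309 × 438 mm

Let J0's short side be w mm. w · w√2 = 2.17 m² = 2,170,000 mm², so w ≈ 1238.7 mm and w√2 ≈ 1751.8 mm → J0 = 1239 × 1752 mm.
J1: ⌊1752/2⌋ × 1239 = 876 × 1239 mm
J2: ⌊1239/2⌋ × 876 = 619 × 876 mm
J3: ⌊876/2⌋ × 619 = 438 × 619 mm
J4: ⌊619/2⌋ × 438 = 309 × 438 mm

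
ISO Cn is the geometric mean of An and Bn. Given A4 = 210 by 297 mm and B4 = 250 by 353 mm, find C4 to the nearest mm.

229 × 324 mm

Short side: √(210 · 250) = √52500 ≈ 229.1 → 229 mm
Long side: √(297 · 353) = √104841 ≈ 323.8 → 324 mm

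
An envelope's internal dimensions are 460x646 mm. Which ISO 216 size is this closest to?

Aspect ratio 646/460 ≈ 1.404 — close to the ISO √2 ≈ 1.414.
In the C-series (envelope sizes, between A and B): C2 = 458 × 648 mm.
Off by 4 mm total — nearest standard size.

C2 (458 × 648 mm)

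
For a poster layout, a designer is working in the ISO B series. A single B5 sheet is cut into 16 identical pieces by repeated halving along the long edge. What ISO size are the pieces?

B9

16 = 2^4, so 4 halving steps.
B5 → B6 → … → B9 after 4 steps.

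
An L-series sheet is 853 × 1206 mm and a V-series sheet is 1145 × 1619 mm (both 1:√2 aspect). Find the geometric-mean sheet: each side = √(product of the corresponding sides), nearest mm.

Short side: √(853 · 1145) = √976685 ≈ 988.3 → 988 mm
Long side: √(1206 · 1619) = √1952514 ≈ 1397.3 → 1397 mm

988 × 1397 mm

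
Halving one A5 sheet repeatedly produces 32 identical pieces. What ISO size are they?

32 = 2^5, so 5 halving steps.
A5 → A6 → … → A10 after 5 steps.

A10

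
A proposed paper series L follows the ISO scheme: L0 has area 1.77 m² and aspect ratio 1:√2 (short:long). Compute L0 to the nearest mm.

Let the short side be w mm. Then w · w√2 = 1.77 m² = 1,770,000 mm².
w² = 1,770,000/√2, so w ≈ 1118.7 mm; long side = w√2 ≈ 1582.1 mm.

1119 × 1582 mm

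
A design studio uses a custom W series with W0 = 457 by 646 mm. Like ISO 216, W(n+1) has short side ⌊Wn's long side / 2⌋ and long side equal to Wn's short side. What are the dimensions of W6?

W1: ⌊646/2⌋ × 457 = 323 × 457 mm
W2: ⌊457/2⌋ × 323 = 228 × 323 mm
W3: ⌊323/2⌋ × 228 = 161 × 228 mm
W4: ⌊228/2⌋ × 161 = 114 × 161 mm
W5: ⌊161/2⌋ × 114 = 80 × 114 mm
W6: ⌊114/2⌋ × 80 = 57 × 80 mm

57 × 80 mm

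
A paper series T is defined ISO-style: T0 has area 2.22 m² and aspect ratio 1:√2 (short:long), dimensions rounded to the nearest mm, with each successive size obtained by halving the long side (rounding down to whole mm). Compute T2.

Let T0's short side be w mm. w · w√2 = 2.22 m² = 2,220,000 mm², so w ≈ 1252.9 mm and w√2 ≈ 1771.9 mm → T0 = 1253 × 1772 mm.
T1: ⌊1772/2⌋ × 1253 = 886 × 1253 mm
T2: ⌊1253/2⌋ × 886 = 626 × 886 mm

626 × 886 mm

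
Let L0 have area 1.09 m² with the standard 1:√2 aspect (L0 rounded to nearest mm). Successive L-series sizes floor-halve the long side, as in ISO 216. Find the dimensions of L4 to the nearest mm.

219 × 310 mm

Let L0's short side be w mm. w · w√2 = 1.09 m² = 1,090,000 mm², so w ≈ 877.9 mm and w√2 ≈ 1241.6 mm → L0 = 878 × 1242 mm.
L1: ⌊1242/2⌋ × 878 = 621 × 878 mm
L2: ⌊878/2⌋ × 621 = 439 × 621 mm
L3: ⌊621/2⌋ × 439 = 310 × 439 mm
L4: ⌊439/2⌋ × 310 = 219 × 310 mm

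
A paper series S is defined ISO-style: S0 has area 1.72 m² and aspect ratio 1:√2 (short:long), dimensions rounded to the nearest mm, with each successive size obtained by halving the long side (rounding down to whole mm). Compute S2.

551 × 780 mm

Let S0's short side be w mm. w · w√2 = 1.72 m² = 1,720,000 mm², so w ≈ 1102.8 mm and w√2 ≈ 1559.6 mm → S0 = 1103 × 1560 mm.
S1: ⌊1560/2⌋ × 1103 = 780 × 1103 mm
S2: ⌊1103/2⌋ × 780 = 551 × 780 mm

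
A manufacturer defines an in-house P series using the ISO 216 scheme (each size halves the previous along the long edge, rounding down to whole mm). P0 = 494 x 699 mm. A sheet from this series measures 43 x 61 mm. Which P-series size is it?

P7

P0: 494 × 699 mm
P1: 349 × 494 mm
P2: 247 × 349 mm
P3: 174 × 247 mm
P4: 123 × 174 mm
P5: 87 × 123 mm
P6: 61 × 87 mm
P7: 43 × 61 mm
P8: 30 × 43 mm
→ matches P7.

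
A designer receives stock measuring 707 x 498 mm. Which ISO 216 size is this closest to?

B2 (500 × 707 mm)

Aspect ratio 707/498 ≈ 1.420 — close to the ISO √2 ≈ 1.414.
In the B-series (B0 = 1000 × 1414 mm): B2 = 500 × 707 mm.
Off by 2 mm total — nearest standard size.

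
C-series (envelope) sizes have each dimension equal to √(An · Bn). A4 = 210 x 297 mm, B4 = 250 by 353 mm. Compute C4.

229 × 324 mm

Short side: √(210 · 250) = √52500 ≈ 229.1 → 229 mm
Long side: √(297 · 353) = √104841 ≈ 323.8 → 324 mm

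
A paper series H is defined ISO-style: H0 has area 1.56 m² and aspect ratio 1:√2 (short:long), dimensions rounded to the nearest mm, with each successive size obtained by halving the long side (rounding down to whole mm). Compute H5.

Let H0's short side be w mm. w · w√2 = 1.56 m² = 1,560,000 mm², so w ≈ 1050.3 mm and w√2 ≈ 1485.3 mm → H0 = 1050 × 1485 mm.
H1: ⌊1485/2⌋ × 1050 = 742 × 1050 mm
H2: ⌊1050/2⌋ × 742 = 525 × 742 mm
H3: ⌊742/2⌋ × 525 = 371 × 525 mm
H4: ⌊525/2⌋ × 371 = 262 × 371 mm
H5: ⌊371/2⌋ × 262 = 185 × 262 mm

185 × 262 mm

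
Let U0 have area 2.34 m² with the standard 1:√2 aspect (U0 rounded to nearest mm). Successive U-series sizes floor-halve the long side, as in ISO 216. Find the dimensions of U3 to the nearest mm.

454 × 643 mm

Let U0's short side be w mm. w · w√2 = 2.34 m² = 2,340,000 mm², so w ≈ 1286.3 mm and w√2 ≈ 1819.1 mm → U0 = 1286 × 1819 mm.
U1: ⌊1819/2⌋ × 1286 = 909 × 1286 mm
U2: ⌊1286/2⌋ × 909 = 643 × 909 mm
U3: ⌊909/2⌋ × 643 = 454 × 643 mm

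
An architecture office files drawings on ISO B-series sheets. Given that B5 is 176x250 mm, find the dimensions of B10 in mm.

B6: ⌊250/2⌋ × 176 = 125 × 176 mm
B7: ⌊176/2⌋ × 125 = 88 × 125 mm
B8: ⌊125/2⌋ × 88 = 62 × 88 mm
B9: ⌊88/2⌋ × 62 = 44 × 62 mm
B10: ⌊62/2⌋ × 44 = 31 × 44 mm

31 × 44 mm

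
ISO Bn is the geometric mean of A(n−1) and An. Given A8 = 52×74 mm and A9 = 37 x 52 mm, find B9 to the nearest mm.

Short side: √(52 · 37) = √1924 ≈ 43.9 → 44 mm
Long side: √(74 · 52) = √3848 ≈ 62.0 → 62 mm

44 × 62 mm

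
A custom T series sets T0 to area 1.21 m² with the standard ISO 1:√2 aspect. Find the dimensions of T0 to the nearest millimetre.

925 × 1308 mm

Let the short side be w mm. Then w · w√2 = 1.21 m² = 1,210,000 mm².
w² = 1,210,000/√2, so w ≈ 925.0 mm; long side = w√2 ≈ 1308.1 mm.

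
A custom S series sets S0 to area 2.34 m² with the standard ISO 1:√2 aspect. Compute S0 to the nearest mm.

Let the short side be w mm. Then w · w√2 = 2.34 m² = 2,340,000 mm².
w² = 2,340,000/√2, so w ≈ 1286.3 mm; long side = w√2 ≈ 1819.1 mm.

1286 × 1819 mm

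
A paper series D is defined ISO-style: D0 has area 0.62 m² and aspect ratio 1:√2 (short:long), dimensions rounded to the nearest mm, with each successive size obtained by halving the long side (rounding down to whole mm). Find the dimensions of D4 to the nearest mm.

165 × 234 mm

Let D0's short side be w mm. w · w√2 = 0.62 m² = 620,000 mm², so w ≈ 662.1 mm and w√2 ≈ 936.4 mm → D0 = 662 × 936 mm.
D1: ⌊936/2⌋ × 662 = 468 × 662 mm
D2: ⌊662/2⌋ × 468 = 331 × 468 mm
D3: ⌊468/2⌋ × 331 = 234 × 331 mm
D4: ⌊331/2⌋ × 234 = 165 × 234 mm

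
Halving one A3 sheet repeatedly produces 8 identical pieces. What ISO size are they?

8 = 2^3, so 3 halving steps.
A3 → A4 → … → A6 after 3 steps.

A6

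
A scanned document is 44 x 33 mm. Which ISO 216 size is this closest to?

B10 (31 × 44 mm)

Aspect ratio 44/33 ≈ 1.333 (ISO target is √2 ≈ 1.414).
In the B-series (B0 = 1000 × 1414 mm): B10 = 31 × 44 mm.
Off by 2 mm total — nearest standard size.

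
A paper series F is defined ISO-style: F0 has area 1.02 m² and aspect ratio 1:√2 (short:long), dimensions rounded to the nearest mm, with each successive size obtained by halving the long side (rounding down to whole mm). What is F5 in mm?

150 × 212 mm

Let F0's short side be w mm. w · w√2 = 1.02 m² = 1,020,000 mm², so w ≈ 849.3 mm and w√2 ≈ 1201.0 mm → F0 = 849 × 1201 mm.
F1: ⌊1201/2⌋ × 849 = 600 × 849 mm
F2: ⌊849/2⌋ × 600 = 424 × 600 mm
F3: ⌊600/2⌋ × 424 = 300 × 424 mm
F4: ⌊424/2⌋ × 300 = 212 × 300 mm
F5: ⌊300/2⌋ × 212 = 150 × 212 mm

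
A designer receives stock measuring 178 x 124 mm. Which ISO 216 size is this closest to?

B6 (125 × 176 mm)

Aspect ratio 178/124 ≈ 1.435 (ISO target is √2 ≈ 1.414).
In the B-series (B0 = 1000 × 1414 mm): B6 = 125 × 176 mm.
Off by 3 mm total — nearest standard size.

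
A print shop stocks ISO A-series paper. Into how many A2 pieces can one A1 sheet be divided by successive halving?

A1 = 594 × 841 mm; A2 = 420 × 594 mm.
Each halving step doubles the count; 1 step from A1 to A2.
2^1 = 2.

2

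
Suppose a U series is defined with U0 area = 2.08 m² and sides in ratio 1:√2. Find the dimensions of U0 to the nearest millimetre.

1213 × 1715 mm

Let the short side be w mm. Then w · w√2 = 2.08 m² = 2,080,000 mm².
w² = 2,080,000/√2, so w ≈ 1212.8 mm; long side = w√2 ≈ 1715.1 mm.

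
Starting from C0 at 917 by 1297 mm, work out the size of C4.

C1: ⌊1297/2⌋ × 917 = 648 × 917 mm
C2: ⌊917/2⌋ × 648 = 458 × 648 mm
C3: ⌊648/2⌋ × 458 = 324 × 458 mm
C4: ⌊458/2⌋ × 324 = 229 × 324 mm

229 × 324 mm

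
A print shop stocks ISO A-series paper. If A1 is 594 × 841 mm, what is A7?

74 × 105 mm

A2: ⌊841/2⌋ × 594 = 420 × 594 mm
A3: ⌊594/2⌋ × 420 = 297 × 420 mm
A4: ⌊420/2⌋ × 297 = 210 × 297 mm
A5: ⌊297/2⌋ × 210 = 148 × 210 mm
A6: ⌊210/2⌋ × 148 = 105 × 148 mm
A7: ⌊148/2⌋ × 105 = 74 × 105 mm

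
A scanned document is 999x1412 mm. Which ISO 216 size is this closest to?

Aspect ratio 1412/999 ≈ 1.413 — close to the ISO √2 ≈ 1.414.
In the B-series (B0 = 1000 × 1414 mm): B0 = 1000 × 1414 mm.
Off by 3 mm total — nearest standard size.

B0 (1000 × 1414 mm)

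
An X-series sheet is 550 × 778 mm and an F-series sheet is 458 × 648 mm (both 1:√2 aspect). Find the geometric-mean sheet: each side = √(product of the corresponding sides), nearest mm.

502 × 710 mm

Short side: √(550 · 458) = √251900 ≈ 501.9 → 502 mm
Long side: √(778 · 648) = √504144 ≈ 710.0 → 710 mm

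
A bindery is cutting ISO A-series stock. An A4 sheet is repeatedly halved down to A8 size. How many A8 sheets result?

16

Each ISO step halves the sheet: 1 × A4 → 2 × A5 → 4 × A6 → 8 × A7 → …
From A4 to A8 is 4 halving steps: 2^4 = 16.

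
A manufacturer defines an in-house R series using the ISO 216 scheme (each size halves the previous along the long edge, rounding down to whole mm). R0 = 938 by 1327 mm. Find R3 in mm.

331 × 469 mm

R1: ⌊1327/2⌋ × 938 = 663 × 938 mm
R2: ⌊938/2⌋ × 663 = 469 × 663 mm
R3: ⌊663/2⌋ × 469 = 331 × 469 mm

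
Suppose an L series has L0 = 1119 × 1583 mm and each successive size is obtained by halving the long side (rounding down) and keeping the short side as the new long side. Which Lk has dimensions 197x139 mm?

L0: 1119 × 1583 mm
L1: 791 × 1119 mm
L2: 559 × 791 mm
L3: 395 × 559 mm
L4: 279 × 395 mm
L5: 197 × 279 mm
L6: 139 × 197 mm
L7: 98 × 139 mm
→ matches L6.

L6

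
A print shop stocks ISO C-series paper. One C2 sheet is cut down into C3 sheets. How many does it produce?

Each ISO step halves the sheet: 1 × C2 → 2 × C3
From C2 to C3 is 1 halving step: 2^1 = 2.

2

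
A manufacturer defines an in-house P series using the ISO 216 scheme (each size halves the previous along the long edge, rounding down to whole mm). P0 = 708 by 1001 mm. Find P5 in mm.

125 × 177 mm

P1 = 500 × 708 mm (from P0 by 1 halving).
P2: ⌊708/2⌋ × 500 = 354 × 500 mm
P3: ⌊500/2⌋ × 354 = 250 × 354 mm
P4: ⌊354/2⌋ × 250 = 177 × 250 mm
P5: ⌊250/2⌋ × 177 = 125 × 177 mm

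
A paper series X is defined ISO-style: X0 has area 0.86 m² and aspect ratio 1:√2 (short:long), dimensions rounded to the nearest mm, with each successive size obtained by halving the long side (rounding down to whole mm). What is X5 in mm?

137 × 195 mm

Let X0's short side be w mm. w · w√2 = 0.86 m² = 860,000 mm², so w ≈ 779.8 mm and w√2 ≈ 1102.8 mm → X0 = 780 × 1103 mm.
X1: ⌊1103/2⌋ × 780 = 551 × 780 mm
X2: ⌊780/2⌋ × 551 = 390 × 551 mm
X3: ⌊551/2⌋ × 390 = 275 × 390 mm
X4: ⌊390/2⌋ × 275 = 195 × 275 mm
X5: ⌊275/2⌋ × 195 = 137 × 195 mm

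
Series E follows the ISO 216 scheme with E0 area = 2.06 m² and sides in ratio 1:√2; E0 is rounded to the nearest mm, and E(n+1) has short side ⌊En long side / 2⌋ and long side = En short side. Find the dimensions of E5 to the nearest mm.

Let E0's short side be w mm. w · w√2 = 2.06 m² = 2,060,000 mm², so w ≈ 1206.9 mm and w√2 ≈ 1706.8 mm → E0 = 1207 × 1707 mm.
E1: ⌊1707/2⌋ × 1207 = 853 × 1207 mm
E2: ⌊1207/2⌋ × 853 = 603 × 853 mm
E3: ⌊853/2⌋ × 603 = 426 × 603 mm
E4: ⌊603/2⌋ × 426 = 301 × 426 mm
E5: ⌊426/2⌋ × 301 = 213 × 301 mm

213 × 301 mm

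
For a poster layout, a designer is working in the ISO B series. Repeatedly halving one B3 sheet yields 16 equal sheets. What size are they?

B7

16 = 2^4, so 4 halving steps.
B3 → B4 → … → B7 after 4 steps.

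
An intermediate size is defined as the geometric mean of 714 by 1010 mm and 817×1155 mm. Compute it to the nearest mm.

764 × 1080 mm

Short side: √(714 · 817) = √583338 ≈ 763.8 → 764 mm
Long side: √(1010 · 1155) = √1166550 ≈ 1080.1 → 1080 mm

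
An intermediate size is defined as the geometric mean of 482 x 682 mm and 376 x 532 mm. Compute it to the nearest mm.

Short side: √(482 · 376) = √181232 ≈ 425.7 → 426 mm
Long side: √(682 · 532) = √362824 ≈ 602.3 → 602 mm

426 × 602 mm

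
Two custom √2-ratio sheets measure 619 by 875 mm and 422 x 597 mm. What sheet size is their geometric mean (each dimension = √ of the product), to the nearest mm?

Short side: √(619 · 422) = √261218 ≈ 511.1 → 511 mm
Long side: √(875 · 597) = √522375 ≈ 722.8 → 723 mm

511 × 723 mm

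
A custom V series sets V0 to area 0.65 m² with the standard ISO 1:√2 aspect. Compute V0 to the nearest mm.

678 × 959 mm

Let the short side be w mm. Then w · w√2 = 0.65 m² = 650,000 mm².
w² = 650,000/√2, so w ≈ 678.0 mm; long side = w√2 ≈ 958.8 mm.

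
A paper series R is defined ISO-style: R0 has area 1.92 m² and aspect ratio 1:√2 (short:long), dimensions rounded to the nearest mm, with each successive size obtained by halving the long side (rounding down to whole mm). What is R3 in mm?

Let R0's short side be w mm. w · w√2 = 1.92 m² = 1,920,000 mm², so w ≈ 1165.2 mm and w√2 ≈ 1647.8 mm → R0 = 1165 × 1648 mm.
R1: ⌊1648/2⌋ × 1165 = 824 × 1165 mm
R2: ⌊1165/2⌋ × 824 = 582 × 824 mm
R3: ⌊824/2⌋ × 582 = 412 × 582 mm

412 × 582 mm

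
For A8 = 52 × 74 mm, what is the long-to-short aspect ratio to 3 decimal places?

74 / 52 = 1.423
ISO 216 targets √2 ≈ 1.414; the +0.009 deviation is from mm rounding.

1.423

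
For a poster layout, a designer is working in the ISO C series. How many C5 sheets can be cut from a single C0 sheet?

32

Each ISO step halves the sheet: 1 × C0 → 2 × C1 → 4 × C2 → 8 × C3 → …
From C0 to C5 is 5 halving steps: 2^5 = 32.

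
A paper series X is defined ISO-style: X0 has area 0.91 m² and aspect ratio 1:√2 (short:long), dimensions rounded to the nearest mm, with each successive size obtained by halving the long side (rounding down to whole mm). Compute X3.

283 × 401 mm

Let X0's short side be w mm. w · w√2 = 0.91 m² = 910,000 mm², so w ≈ 802.2 mm and w√2 ≈ 1134.4 mm → X0 = 802 × 1134 mm.
X1: ⌊1134/2⌋ × 802 = 567 × 802 mm
X2: ⌊802/2⌋ × 567 = 401 × 567 mm
X3: ⌊567/2⌋ × 401 = 283 × 401 mm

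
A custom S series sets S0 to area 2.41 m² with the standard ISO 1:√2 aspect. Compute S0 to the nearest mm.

1305 × 1846 mm

Let the short side be w mm. Then w · w√2 = 2.41 m² = 2,410,000 mm².
w² = 2,410,000/√2, so w ≈ 1305.4 mm; long side = w√2 ≈ 1846.1 mm.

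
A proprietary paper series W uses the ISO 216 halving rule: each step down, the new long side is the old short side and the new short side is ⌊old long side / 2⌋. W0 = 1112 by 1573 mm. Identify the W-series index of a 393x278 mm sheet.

W4

W0: 1112 × 1573 mm
W1: 786 × 1112 mm
W2: 556 × 786 mm
W3: 393 × 556 mm
W4: 278 × 393 mm
W5: 196 × 278 mm
→ matches W4.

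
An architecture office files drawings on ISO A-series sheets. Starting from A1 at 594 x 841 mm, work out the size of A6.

A2: ⌊841/2⌋ × 594 = 420 × 594 mm
A3: ⌊594/2⌋ × 420 = 297 × 420 mm
A4: ⌊420/2⌋ × 297 = 210 × 297 mm
A5: ⌊297/2⌋ × 210 = 148 × 210 mm
A6: ⌊210/2⌋ × 148 = 105 × 148 mm

105 × 148 mm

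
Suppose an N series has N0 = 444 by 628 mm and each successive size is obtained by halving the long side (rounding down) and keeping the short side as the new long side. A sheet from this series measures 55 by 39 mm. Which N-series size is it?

N0: 444 × 628 mm
N1: 314 × 444 mm
N2: 222 × 314 mm
N3: 157 × 222 mm
N4: 111 × 157 mm
N5: 78 × 111 mm
N6: 55 × 78 mm
N7: 39 × 55 mm
N8: 27 × 39 mm
→ matches N7.

N7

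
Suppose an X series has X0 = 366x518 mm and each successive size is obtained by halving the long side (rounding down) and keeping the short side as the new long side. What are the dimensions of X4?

91 × 129 mm

X1: ⌊518/2⌋ × 366 = 259 × 366 mm
X2: ⌊366/2⌋ × 259 = 183 × 259 mm
X3: ⌊259/2⌋ × 183 = 129 × 183 mm
X4: ⌊183/2⌋ × 129 = 91 × 129 mm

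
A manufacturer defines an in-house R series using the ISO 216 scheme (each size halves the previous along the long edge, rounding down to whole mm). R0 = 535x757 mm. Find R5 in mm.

94 × 133 mm

R1: ⌊757/2⌋ × 535 = 378 × 535 mm
R2: ⌊535/2⌋ × 378 = 267 × 378 mm
R3: ⌊378/2⌋ × 267 = 189 × 267 mm
R4: ⌊267/2⌋ × 189 = 133 × 189 mm
R5: ⌊189/2⌋ × 133 = 94 × 133 mm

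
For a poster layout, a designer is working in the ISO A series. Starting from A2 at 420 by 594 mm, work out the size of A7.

74 × 105 mm

A3: ⌊594/2⌋ × 420 = 297 × 420 mm
A4: ⌊420/2⌋ × 297 = 210 × 297 mm
A5: ⌊297/2⌋ × 210 = 148 × 210 mm
A6: ⌊210/2⌋ × 148 = 105 × 148 mm
A7: ⌊148/2⌋ × 105 = 74 × 105 mm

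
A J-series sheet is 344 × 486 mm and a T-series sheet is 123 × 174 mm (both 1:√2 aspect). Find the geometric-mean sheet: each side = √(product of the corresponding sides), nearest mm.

206 × 291 mm

Short side: √(344 · 123) = √42312 ≈ 205.7 → 206 mm
Long side: √(486 · 174) = √84564 ≈ 290.8 → 291 mm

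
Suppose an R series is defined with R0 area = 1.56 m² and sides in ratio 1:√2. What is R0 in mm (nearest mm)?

Let the short side be w mm. Then w · w√2 = 1.56 m² = 1,560,000 mm².
w² = 1,560,000/√2, so w ≈ 1050.3 mm; long side = w√2 ≈ 1485.3 mm.

1050 × 1485 mm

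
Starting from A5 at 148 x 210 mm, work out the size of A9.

A6: ⌊210/2⌋ × 148 = 105 × 148 mm
A7: ⌊148/2⌋ × 105 = 74 × 105 mm
A8: ⌊105/2⌋ × 74 = 52 × 74 mm
A9: ⌊74/2⌋ × 52 = 37 × 52 mm

37 × 52 mm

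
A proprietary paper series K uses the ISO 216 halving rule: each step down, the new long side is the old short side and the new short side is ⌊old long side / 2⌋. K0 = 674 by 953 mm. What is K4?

K1: ⌊953/2⌋ × 674 = 476 × 674 mm
K2: ⌊674/2⌋ × 476 = 337 × 476 mm
K3: ⌊476/2⌋ × 337 = 238 × 337 mm
K4: ⌊337/2⌋ × 238 = 168 × 238 mm

168 × 238 mm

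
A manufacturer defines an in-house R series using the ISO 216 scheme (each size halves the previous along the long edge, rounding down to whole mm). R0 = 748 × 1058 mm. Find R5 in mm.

R1: ⌊1058/2⌋ × 748 = 529 × 748 mm
R2: ⌊748/2⌋ × 529 = 374 × 529 mm
R3: ⌊529/2⌋ × 374 = 264 × 374 mm
R4: ⌊374/2⌋ × 264 = 187 × 264 mm
R5: ⌊264/2⌋ × 187 = 132 × 187 mm

132 × 187 mm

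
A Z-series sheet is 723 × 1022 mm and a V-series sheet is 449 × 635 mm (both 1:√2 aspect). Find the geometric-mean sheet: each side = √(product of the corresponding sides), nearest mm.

Short side: √(723 · 449) = √324627 ≈ 569.8 → 570 mm
Long side: √(1022 · 635) = √648970 ≈ 805.6 → 806 mm

570 × 806 mm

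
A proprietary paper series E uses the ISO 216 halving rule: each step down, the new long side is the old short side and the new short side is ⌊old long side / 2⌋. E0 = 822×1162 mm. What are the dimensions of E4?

205 × 290 mm

E1: ⌊1162/2⌋ × 822 = 581 × 822 mm
E2: ⌊822/2⌋ × 581 = 411 × 581 mm
E3: ⌊581/2⌋ × 411 = 290 × 411 mm
E4: ⌊411/2⌋ × 290 = 205 × 290 mm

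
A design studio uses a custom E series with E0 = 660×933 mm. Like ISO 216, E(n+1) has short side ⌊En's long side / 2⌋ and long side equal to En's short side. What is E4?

165 × 233 mm

E1 = 466 × 660 mm (from E0 by 1 halving).
E2: ⌊660/2⌋ × 466 = 330 × 466 mm
E3: ⌊466/2⌋ × 330 = 233 × 330 mm
E4: ⌊330/2⌋ × 233 = 165 × 233 mm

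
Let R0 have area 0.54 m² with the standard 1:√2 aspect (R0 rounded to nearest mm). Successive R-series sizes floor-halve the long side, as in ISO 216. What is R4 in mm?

154 × 218 mm

Let R0's short side be w mm. w · w√2 = 0.54 m² = 540,000 mm², so w ≈ 617.9 mm and w√2 ≈ 873.9 mm → R0 = 618 × 874 mm.
R1: ⌊874/2⌋ × 618 = 437 × 618 mm
R2: ⌊618/2⌋ × 437 = 309 × 437 mm
R3: ⌊437/2⌋ × 309 = 218 × 309 mm
R4: ⌊309/2⌋ × 218 = 154 × 218 mm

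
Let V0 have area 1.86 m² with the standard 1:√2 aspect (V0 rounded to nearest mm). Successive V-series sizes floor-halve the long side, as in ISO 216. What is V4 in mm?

286 × 405 mm

Let V0's short side be w mm. w · w√2 = 1.86 m² = 1,860,000 mm², so w ≈ 1146.8 mm and w√2 ≈ 1621.9 mm → V0 = 1147 × 1622 mm.
V1: ⌊1622/2⌋ × 1147 = 811 × 1147 mm
V2: ⌊1147/2⌋ × 811 = 573 × 811 mm
V3: ⌊811/2⌋ × 573 = 405 × 573 mm
V4: ⌊573/2⌋ × 405 = 286 × 405 mm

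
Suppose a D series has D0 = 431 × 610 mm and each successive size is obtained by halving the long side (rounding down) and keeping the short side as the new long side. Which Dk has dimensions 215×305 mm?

D2

D0: 431 × 610 mm
D1: 305 × 431 mm
D2: 215 × 305 mm
D3: 152 × 215 mm
→ matches D2.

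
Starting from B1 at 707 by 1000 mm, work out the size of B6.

B2: ⌊1000/2⌋ × 707 = 500 × 707 mm
B3: ⌊707/2⌋ × 500 = 353 × 500 mm
B4: ⌊500/2⌋ × 353 = 250 × 353 mm
B5: ⌊353/2⌋ × 250 = 176 × 250 mm
B6: ⌊250/2⌋ × 176 = 125 × 176 mm

125 × 176 mm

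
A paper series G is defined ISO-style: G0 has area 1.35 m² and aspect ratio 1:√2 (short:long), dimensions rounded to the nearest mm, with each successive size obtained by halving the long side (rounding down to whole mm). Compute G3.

Let G0's short side be w mm. w · w√2 = 1.35 m² = 1,350,000 mm², so w ≈ 977.0 mm and w√2 ≈ 1381.7 mm → G0 = 977 × 1382 mm.
G1: ⌊1382/2⌋ × 977 = 691 × 977 mm
G2: ⌊977/2⌋ × 691 = 488 × 691 mm
G3: ⌊691/2⌋ × 488 = 345 × 488 mm

345 × 488 mm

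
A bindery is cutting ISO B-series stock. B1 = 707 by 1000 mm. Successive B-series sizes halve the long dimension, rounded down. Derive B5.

B2: ⌊1000/2⌋ × 707 = 500 × 707 mm
B3: ⌊707/2⌋ × 500 = 353 × 500 mm
B4: ⌊500/2⌋ × 353 = 250 × 353 mm
B5: ⌊353/2⌋ × 250 = 176 × 250 mm

176 × 250 mm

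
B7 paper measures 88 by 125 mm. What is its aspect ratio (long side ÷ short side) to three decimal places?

1.420

125 / 88 = 1.420
ISO 216 targets √2 ≈ 1.414; the +0.006 deviation is from mm rounding.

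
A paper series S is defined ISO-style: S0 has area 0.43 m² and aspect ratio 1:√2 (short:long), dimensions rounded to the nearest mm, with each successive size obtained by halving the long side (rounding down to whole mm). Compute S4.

137 × 195 mm

Let S0's short side be w mm. w · w√2 = 0.43 m² = 430,000 mm², so w ≈ 551.4 mm and w√2 ≈ 779.8 mm → S0 = 551 × 780 mm.
S1: ⌊780/2⌋ × 551 = 390 × 551 mm
S2: ⌊551/2⌋ × 390 = 275 × 390 mm
S3: ⌊390/2⌋ × 275 = 195 × 275 mm
S4: ⌊275/2⌋ × 195 = 137 × 195 mm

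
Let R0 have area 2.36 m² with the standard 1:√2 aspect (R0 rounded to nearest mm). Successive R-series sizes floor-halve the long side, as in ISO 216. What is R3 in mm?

456 × 646 mm

Let R0's short side be w mm. w · w√2 = 2.36 m² = 2,360,000 mm², so w ≈ 1291.8 mm and w√2 ≈ 1826.9 mm → R0 = 1292 × 1827 mm.
R1: ⌊1827/2⌋ × 1292 = 913 × 1292 mm
R2: ⌊1292/2⌋ × 913 = 646 × 913 mm
R3: ⌊913/2⌋ × 646 = 456 × 646 mm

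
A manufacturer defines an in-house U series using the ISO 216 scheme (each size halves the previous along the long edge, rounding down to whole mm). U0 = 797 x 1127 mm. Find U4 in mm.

199 × 281 mm

U1: ⌊1127/2⌋ × 797 = 563 × 797 mm
U2: ⌊797/2⌋ × 563 = 398 × 563 mm
U3: ⌊563/2⌋ × 398 = 281 × 398 mm
U4: ⌊398/2⌋ × 281 = 199 × 281 mm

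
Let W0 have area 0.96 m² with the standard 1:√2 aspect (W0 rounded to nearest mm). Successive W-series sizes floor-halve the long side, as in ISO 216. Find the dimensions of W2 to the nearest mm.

Let W0's short side be w mm. w · w√2 = 0.96 m² = 960,000 mm², so w ≈ 823.9 mm and w√2 ≈ 1165.2 mm → W0 = 824 × 1165 mm.
W1: ⌊1165/2⌋ × 824 = 582 × 824 mm
W2: ⌊824/2⌋ × 582 = 412 × 582 mm

412 × 582 mm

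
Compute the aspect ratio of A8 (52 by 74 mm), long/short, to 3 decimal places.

74 / 52 = 1.423
ISO 216 targets √2 ≈ 1.414; the +0.009 deviation is from mm rounding.

1.423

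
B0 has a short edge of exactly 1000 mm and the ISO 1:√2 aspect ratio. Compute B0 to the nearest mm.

Short side = 1000 mm; long side = 1000√2 ≈ 1414.2 mm.

1000 × 1414 mm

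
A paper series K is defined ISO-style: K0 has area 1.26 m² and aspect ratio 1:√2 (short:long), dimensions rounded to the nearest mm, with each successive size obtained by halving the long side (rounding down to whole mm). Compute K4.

Let K0's short side be w mm. w · w√2 = 1.26 m² = 1,260,000 mm², so w ≈ 943.9 mm and w√2 ≈ 1334.9 mm → K0 = 944 × 1335 mm.
K1: ⌊1335/2⌋ × 944 = 667 × 944 mm
K2: ⌊944/2⌋ × 667 = 472 × 667 mm
K3: ⌊667/2⌋ × 472 = 333 × 472 mm
K4: ⌊472/2⌋ × 333 = 236 × 333 mm

236 × 333 mm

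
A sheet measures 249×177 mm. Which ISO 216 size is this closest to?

Aspect ratio 249/177 ≈ 1.407 — close to the ISO √2 ≈ 1.414.
In the B-series (B0 = 1000 × 1414 mm): B5 = 176 × 250 mm.
Off by 2 mm total — nearest standard size.

B5 (176 × 250 mm)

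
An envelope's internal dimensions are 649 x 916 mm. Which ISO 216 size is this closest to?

C1 (648 × 917 mm)

Aspect ratio 916/649 ≈ 1.411 — close to the ISO √2 ≈ 1.414.
In the C-series (envelope sizes, between A and B): C1 = 648 × 917 mm.
Off by 2 mm total — nearest standard size.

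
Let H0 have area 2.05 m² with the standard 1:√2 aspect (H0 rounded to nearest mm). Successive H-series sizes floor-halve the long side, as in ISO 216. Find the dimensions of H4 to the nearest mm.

301 × 425 mm

Let H0's short side be w mm. w · w√2 = 2.05 m² = 2,050,000 mm², so w ≈ 1204.0 mm and w√2 ≈ 1702.7 mm → H0 = 1204 × 1703 mm.
H1: ⌊1703/2⌋ × 1204 = 851 × 1204 mm
H2: ⌊1204/2⌋ × 851 = 602 × 851 mm
H3: ⌊851/2⌋ × 602 = 425 × 602 mm
H4: ⌊602/2⌋ × 425 = 301 × 425 mm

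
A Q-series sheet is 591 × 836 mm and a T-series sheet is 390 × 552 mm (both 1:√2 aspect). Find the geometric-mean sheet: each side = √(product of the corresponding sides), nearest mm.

Short side: √(591 · 390) = √230490 ≈ 480.1 → 480 mm
Long side: √(836 · 552) = √461472 ≈ 679.3 → 679 mm

480 × 679 mm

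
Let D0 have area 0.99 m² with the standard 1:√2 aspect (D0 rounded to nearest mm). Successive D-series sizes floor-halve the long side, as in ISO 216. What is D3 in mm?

Let D0's short side be w mm. w · w√2 = 0.99 m² = 990,000 mm², so w ≈ 836.7 mm and w√2 ≈ 1183.2 mm → D0 = 837 × 1183 mm.
D1: ⌊1183/2⌋ × 837 = 591 × 837 mm
D2: ⌊837/2⌋ × 591 = 418 × 591 mm
D3: ⌊591/2⌋ × 418 = 295 × 418 mm

295 × 418 mm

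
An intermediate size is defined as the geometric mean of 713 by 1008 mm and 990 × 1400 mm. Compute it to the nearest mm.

840 × 1188 mm

Short side: √(713 · 990) = √705870 ≈ 840.2 → 840 mm
Long side: √(1008 · 1400) = √1411200 ≈ 1187.9 → 1188 mm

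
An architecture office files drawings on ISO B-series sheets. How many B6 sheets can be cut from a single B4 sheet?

Each ISO step halves the sheet: 1 × B4 → 2 × B5 → 4 × B6
From B4 to B6 is 2 halving steps: 2^2 = 4.

4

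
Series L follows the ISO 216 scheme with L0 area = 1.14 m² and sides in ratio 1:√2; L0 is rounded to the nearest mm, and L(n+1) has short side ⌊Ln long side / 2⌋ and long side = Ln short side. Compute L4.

224 × 317 mm

Let L0's short side be w mm. w · w√2 = 1.14 m² = 1,140,000 mm², so w ≈ 897.8 mm and w√2 ≈ 1269.7 mm → L0 = 898 × 1270 mm.
L1: ⌊1270/2⌋ × 898 = 635 × 898 mm
L2: ⌊898/2⌋ × 635 = 449 × 635 mm
L3: ⌊635/2⌋ × 449 = 317 × 449 mm
L4: ⌊449/2⌋ × 317 = 224 × 317 mm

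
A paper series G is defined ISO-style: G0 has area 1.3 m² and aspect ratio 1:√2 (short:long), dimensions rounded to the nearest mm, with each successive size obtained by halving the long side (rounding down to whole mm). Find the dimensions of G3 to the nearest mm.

339 × 479 mm

Let G0's short side be w mm. w · w√2 = 1.3 m² = 1,300,000 mm², so w ≈ 958.8 mm and w√2 ≈ 1355.9 mm → G0 = 959 × 1356 mm.
G1: ⌊1356/2⌋ × 959 = 678 × 959 mm
G2: ⌊959/2⌋ × 678 = 479 × 678 mm
G3: ⌊678/2⌋ × 479 = 339 × 479 mm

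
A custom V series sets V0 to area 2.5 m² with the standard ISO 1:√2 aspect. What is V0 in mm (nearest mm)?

Let the short side be w mm. Then w · w√2 = 2.5 m² = 2,500,000 mm².
w² = 2,500,000/√2, so w ≈ 1329.6 mm; long side = w√2 ≈ 1880.3 mm.

1330 × 1880 mm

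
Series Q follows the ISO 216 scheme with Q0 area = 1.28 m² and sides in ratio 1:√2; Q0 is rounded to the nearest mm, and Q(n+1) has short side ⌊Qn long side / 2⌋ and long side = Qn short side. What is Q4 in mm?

237 × 336 mm

Let Q0's short side be w mm. w · w√2 = 1.28 m² = 1,280,000 mm², so w ≈ 951.4 mm and w√2 ≈ 1345.4 mm → Q0 = 951 × 1345 mm.
Q1: ⌊1345/2⌋ × 951 = 672 × 951 mm
Q2: ⌊951/2⌋ × 672 = 475 × 672 mm
Q3: ⌊672/2⌋ × 475 = 336 × 475 mm
Q4: ⌊475/2⌋ × 336 = 237 × 336 mm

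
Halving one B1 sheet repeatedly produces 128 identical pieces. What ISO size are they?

128 = 2^7, so 7 halving steps.
B1 → B2 → … → B8 after 7 steps.

B8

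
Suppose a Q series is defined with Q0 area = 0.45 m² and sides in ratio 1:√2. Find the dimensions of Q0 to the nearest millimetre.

564 × 798 mm

Let the short side be w mm. Then w · w√2 = 0.45 m² = 450,000 mm².
w² = 450,000/√2, so w ≈ 564.1 mm; long side = w√2 ≈ 797.7 mm.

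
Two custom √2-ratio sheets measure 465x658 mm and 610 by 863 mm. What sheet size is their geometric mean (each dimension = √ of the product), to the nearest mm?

Short side: √(465 · 610) = √283650 ≈ 532.6 → 533 mm
Long side: √(658 · 863) = √567854 ≈ 753.6 → 754 mm

533 × 754 mm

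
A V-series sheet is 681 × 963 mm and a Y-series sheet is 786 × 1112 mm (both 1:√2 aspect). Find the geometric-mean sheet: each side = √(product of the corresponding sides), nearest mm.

732 × 1035 mm

Short side: √(681 · 786) = √535266 ≈ 731.6 → 732 mm
Long side: √(963 · 1112) = √1070856 ≈ 1034.8 → 1035 mm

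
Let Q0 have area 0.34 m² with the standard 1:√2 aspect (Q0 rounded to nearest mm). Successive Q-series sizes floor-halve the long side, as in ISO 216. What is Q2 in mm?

245 × 346 mm

Let Q0's short side be w mm. w · w√2 = 0.34 m² = 340,000 mm², so w ≈ 490.3 mm and w√2 ≈ 693.4 mm → Q0 = 490 × 693 mm.
Q1: ⌊693/2⌋ × 490 = 346 × 490 mm
Q2: ⌊490/2⌋ × 346 = 245 × 346 mm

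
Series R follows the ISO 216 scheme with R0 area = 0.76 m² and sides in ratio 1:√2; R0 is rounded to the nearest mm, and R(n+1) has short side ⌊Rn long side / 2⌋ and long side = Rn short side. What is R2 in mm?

Let R0's short side be w mm. w · w√2 = 0.76 m² = 760,000 mm², so w ≈ 733.1 mm and w√2 ≈ 1036.7 mm → R0 = 733 × 1037 mm.
R1: ⌊1037/2⌋ × 733 = 518 × 733 mm
R2: ⌊733/2⌋ × 518 = 366 × 518 mm

366 × 518 mm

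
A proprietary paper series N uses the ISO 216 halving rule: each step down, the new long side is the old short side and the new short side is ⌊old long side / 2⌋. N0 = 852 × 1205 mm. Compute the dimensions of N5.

150 × 213 mm

N1: ⌊1205/2⌋ × 852 = 602 × 852 mm
N2: ⌊852/2⌋ × 602 = 426 × 602 mm
N3: ⌊602/2⌋ × 426 = 301 × 426 mm
N4: ⌊426/2⌋ × 301 = 213 × 301 mm
N5: ⌊301/2⌋ × 213 = 150 × 213 mm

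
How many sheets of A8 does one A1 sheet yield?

Each ISO step halves the sheet: 1 × A1 → 2 × A2 → 4 × A3 → 8 × A4 → …
From A1 to A8 is 7 halving steps: 2^7 = 128.

128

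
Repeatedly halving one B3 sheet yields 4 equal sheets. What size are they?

B5

4 = 2^2, so 2 halving steps.
B3 → B4 → … → B5 after 2 steps.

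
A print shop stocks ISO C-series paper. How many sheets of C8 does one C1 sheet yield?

Each ISO step halves the sheet: 1 × C1 → 2 × C2 → 4 × C3 → 8 × C4 → …
From C1 to C8 is 7 halving steps: 2^7 = 128.

128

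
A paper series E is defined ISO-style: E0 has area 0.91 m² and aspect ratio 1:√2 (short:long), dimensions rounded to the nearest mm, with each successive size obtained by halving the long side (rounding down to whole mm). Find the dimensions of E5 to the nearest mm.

Let E0's short side be w mm. w · w√2 = 0.91 m² = 910,000 mm², so w ≈ 802.2 mm and w√2 ≈ 1134.4 mm → E0 = 802 × 1134 mm.
E1: ⌊1134/2⌋ × 802 = 567 × 802 mm
E2: ⌊802/2⌋ × 567 = 401 × 567 mm
E3: ⌊567/2⌋ × 401 = 283 × 401 mm
E4: ⌊401/2⌋ × 283 = 200 × 283 mm
E5: ⌊283/2⌋ × 200 = 141 × 200 mm

141 × 200 mm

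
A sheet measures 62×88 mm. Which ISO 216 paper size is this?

B8 (62 × 88 mm)

Aspect ratio 88/62 ≈ 1.419 — close to the ISO √2 ≈ 1.414.
In the B-series (B0 = 1000 × 1414 mm): B8 = 62 × 88 mm.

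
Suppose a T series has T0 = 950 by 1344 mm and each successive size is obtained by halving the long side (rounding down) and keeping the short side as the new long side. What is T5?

T1: ⌊1344/2⌋ × 950 = 672 × 950 mm
T2: ⌊950/2⌋ × 672 = 475 × 672 mm
T3: ⌊672/2⌋ × 475 = 336 × 475 mm
T4: ⌊475/2⌋ × 336 = 237 × 336 mm
T5: ⌊336/2⌋ × 237 = 168 × 237 mm

168 × 237 mm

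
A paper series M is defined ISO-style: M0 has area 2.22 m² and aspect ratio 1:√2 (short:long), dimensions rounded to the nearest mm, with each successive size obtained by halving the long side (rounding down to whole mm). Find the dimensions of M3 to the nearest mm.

443 × 626 mm

Let M0's short side be w mm. w · w√2 = 2.22 m² = 2,220,000 mm², so w ≈ 1252.9 mm and w√2 ≈ 1771.9 mm → M0 = 1253 × 1772 mm.
M1: ⌊1772/2⌋ × 1253 = 886 × 1253 mm
M2: ⌊1253/2⌋ × 886 = 626 × 886 mm
M3: ⌊886/2⌋ × 626 = 443 × 626 mm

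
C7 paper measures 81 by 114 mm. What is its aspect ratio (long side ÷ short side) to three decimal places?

1.407

114 / 81 = 1.407
ISO 216 targets √2 ≈ 1.414; the -0.007 deviation is from mm rounding.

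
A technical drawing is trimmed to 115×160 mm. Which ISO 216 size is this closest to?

C6 (114 × 162 mm)

Aspect ratio 160/115 ≈ 1.391 (ISO target is √2 ≈ 1.414).
In the C-series (envelope sizes, between A and B): C6 = 114 × 162 mm.
Off by 3 mm total — nearest standard size.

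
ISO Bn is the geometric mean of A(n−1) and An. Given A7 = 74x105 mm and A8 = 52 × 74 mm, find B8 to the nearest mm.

62 × 88 mm

Short side: √(74 · 52) = √3848 ≈ 62.0 → 62 mm
Long side: √(105 · 74) = √7770 ≈ 88.1 → 88 mm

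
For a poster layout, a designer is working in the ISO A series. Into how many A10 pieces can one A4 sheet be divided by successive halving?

Each ISO step halves the sheet: 1 × A4 → 2 × A5 → 4 × A6 → 8 × A7 → …
From A4 to A10 is 6 halving steps: 2^6 = 64.

64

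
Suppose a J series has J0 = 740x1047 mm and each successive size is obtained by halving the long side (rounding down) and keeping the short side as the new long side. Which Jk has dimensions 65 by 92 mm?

J0: 740 × 1047 mm
J1: 523 × 740 mm
J2: 370 × 523 mm
J3: 261 × 370 mm
J4: 185 × 261 mm
J5: 130 × 185 mm
J6: 92 × 130 mm
J7: 65 × 92 mm
J8: 46 × 65 mm
→ matches J7.

J7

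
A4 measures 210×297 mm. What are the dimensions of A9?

A5: ⌊297/2⌋ × 210 = 148 × 210 mm
A6: ⌊210/2⌋ × 148 = 105 × 148 mm
A7: ⌊148/2⌋ × 105 = 74 × 105 mm
A8: ⌊105/2⌋ × 74 = 52 × 74 mm
A9: ⌊74/2⌋ × 52 = 37 × 52 mm

37 × 52 mm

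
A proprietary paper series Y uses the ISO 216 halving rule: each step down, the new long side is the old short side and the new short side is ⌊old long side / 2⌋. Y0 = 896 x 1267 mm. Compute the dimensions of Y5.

158 × 224 mm

Y1: ⌊1267/2⌋ × 896 = 633 × 896 mm
Y2: ⌊896/2⌋ × 633 = 448 × 633 mm
Y3: ⌊633/2⌋ × 448 = 316 × 448 mm
Y4: ⌊448/2⌋ × 316 = 224 × 316 mm
Y5: ⌊316/2⌋ × 224 = 158 × 224 mm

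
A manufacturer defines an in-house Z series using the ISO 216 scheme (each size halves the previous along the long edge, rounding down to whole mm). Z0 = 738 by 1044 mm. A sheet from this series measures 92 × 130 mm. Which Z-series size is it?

Z0: 738 × 1044 mm
Z1: 522 × 738 mm
Z2: 369 × 522 mm
Z3: 261 × 369 mm
Z4: 184 × 261 mm
Z5: 130 × 184 mm
Z6: 92 × 130 mm
Z7: 65 × 92 mm
→ matches Z6.

Z6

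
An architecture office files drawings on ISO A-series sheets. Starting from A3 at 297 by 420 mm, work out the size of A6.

105 × 148 mm

A4: ⌊420/2⌋ × 297 = 210 × 297 mm
A5: ⌊297/2⌋ × 210 = 148 × 210 mm
A6: ⌊210/2⌋ × 148 = 105 × 148 mm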